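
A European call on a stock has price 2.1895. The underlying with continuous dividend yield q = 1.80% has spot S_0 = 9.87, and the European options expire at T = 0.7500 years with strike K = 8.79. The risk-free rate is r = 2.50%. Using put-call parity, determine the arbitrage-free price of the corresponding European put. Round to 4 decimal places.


Answer: Put price = 1.0786

Derivation:
Put-call parity: C - P = S_0 * exp(-qT) - K * exp(-rT).
S_0 * exp(-qT) = 9.8700 * 0.98659072 = 9.73765037
K * exp(-rT) = 8.7900 * 0.98142469 = 8.62672301
P = C - S*exp(-qT) + K*exp(-rT)
P = 2.1895 - 9.73765037 + 8.62672301 = 1.0786


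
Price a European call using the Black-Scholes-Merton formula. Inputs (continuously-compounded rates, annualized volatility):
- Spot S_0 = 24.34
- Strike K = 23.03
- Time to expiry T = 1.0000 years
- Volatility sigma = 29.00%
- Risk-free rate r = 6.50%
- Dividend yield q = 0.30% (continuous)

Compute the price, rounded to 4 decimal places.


d1 = (ln(S/K) + (r - q + 0.5*sigma^2) * T) / (sigma * sqrt(T)) = 0.54956336
d2 = d1 - sigma * sqrt(T) = 0.25956336
exp(-rT) = 0.93706746; exp(-qT) = 0.99700450
C = S_0 * exp(-qT) * N(d1) - K * exp(-rT) * N(d2)
N(d1) = 0.70869055; N(d2) = 0.60239970
C = 24.3400 * 0.99700450 * 0.70869055 - 23.0300 * 0.93706746 * 0.60239970 = 4.1977

Answer: Price = 4.1977


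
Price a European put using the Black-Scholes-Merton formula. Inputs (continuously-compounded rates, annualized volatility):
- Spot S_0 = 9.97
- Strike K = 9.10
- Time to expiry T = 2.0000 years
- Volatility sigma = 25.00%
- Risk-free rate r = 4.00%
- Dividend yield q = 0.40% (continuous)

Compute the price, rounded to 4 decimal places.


d1 = (ln(S/K) + (r - q + 0.5*sigma^2) * T) / (sigma * sqrt(T)) = 0.63867630
d2 = d1 - sigma * sqrt(T) = 0.28512291
exp(-rT) = 0.92311635; exp(-qT) = 0.99203191
P = K * exp(-rT) * N(-d2) - S_0 * exp(-qT) * N(-d1)
N(-d1) = 0.26151677; N(-d2) = 0.38777499
P = 9.1000 * 0.92311635 * 0.38777499 - 9.9700 * 0.99203191 * 0.26151677 = 0.6709

Answer: Price = 0.6709


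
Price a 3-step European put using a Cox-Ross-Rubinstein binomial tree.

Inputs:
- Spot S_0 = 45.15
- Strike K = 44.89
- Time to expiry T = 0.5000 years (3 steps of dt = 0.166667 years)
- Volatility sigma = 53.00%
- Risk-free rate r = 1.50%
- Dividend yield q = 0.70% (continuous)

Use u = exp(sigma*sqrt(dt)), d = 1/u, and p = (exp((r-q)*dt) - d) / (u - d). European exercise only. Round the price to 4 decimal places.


dt = T/N = 0.166667
u = exp(sigma*sqrt(dt)) = 1.241564; d = 1/u = 0.805436
p = (exp((r-q)*dt) - d) / (u - d) = 0.449176
Discount per step: exp(-r*dt) = 0.997503
Stock lattice S(k, i) with i counting down-moves:
  k=0: S(0,0) = 45.1500
  k=1: S(1,0) = 56.0566; S(1,1) = 36.3654
  k=2: S(2,0) = 69.5978; S(2,1) = 45.1500; S(2,2) = 29.2900
  k=3: S(3,0) = 86.4101; S(3,1) = 56.0566; S(3,2) = 36.3654; S(3,3) = 23.5912
Terminal payoffs V(N, i) = max(K - S_T, 0):
  V(3,0) = 0.000000; V(3,1) = 0.000000; V(3,2) = 8.524567; V(3,3) = 21.298759
Backward induction: V(k, i) = exp(-r*dt) * [p * V(k+1, i) + (1-p) * V(k+1, i+1)].
  V(2,0) = exp(-r*dt) * [p*0.000000 + (1-p)*0.000000] = 0.000000
  V(2,1) = exp(-r*dt) * [p*0.000000 + (1-p)*8.524567] = 4.683808
  V(2,2) = exp(-r*dt) * [p*8.524567 + (1-p)*21.298759] = 15.522040
  V(1,0) = exp(-r*dt) * [p*0.000000 + (1-p)*4.683808] = 2.573510
  V(1,1) = exp(-r*dt) * [p*4.683808 + (1-p)*15.522040] = 10.627161
  V(0,0) = exp(-r*dt) * [p*2.573510 + (1-p)*10.627161] = 6.992149

Answer: Price = V(0,0) = 6.9921


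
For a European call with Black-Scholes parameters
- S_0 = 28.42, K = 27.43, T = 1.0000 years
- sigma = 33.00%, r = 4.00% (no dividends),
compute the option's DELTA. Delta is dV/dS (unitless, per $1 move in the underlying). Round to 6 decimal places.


d1 = 0.3936539931; d2 = 0.0636539931
phi(d1) = 0.3691987115; exp(-qT) = 1.0000000000; exp(-rT) = 0.9607894392
N(d1) = 0.6530817438
Delta = exp(-qT) * N(d1) = 1.0000000000 * 0.6530817438 = 0.653082

Answer: Delta = 0.653082


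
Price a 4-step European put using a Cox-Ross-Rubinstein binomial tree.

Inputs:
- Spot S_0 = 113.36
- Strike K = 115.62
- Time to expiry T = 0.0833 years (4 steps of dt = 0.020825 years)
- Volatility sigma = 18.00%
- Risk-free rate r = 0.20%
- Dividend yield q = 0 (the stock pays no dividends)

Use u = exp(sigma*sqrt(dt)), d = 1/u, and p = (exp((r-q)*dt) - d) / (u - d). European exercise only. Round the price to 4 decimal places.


dt = T/N = 0.020825
u = exp(sigma*sqrt(dt)) = 1.026316; d = 1/u = 0.974359
p = (exp((r-q)*dt) - d) / (u - d) = 0.494308
Discount per step: exp(-r*dt) = 0.999958
Stock lattice S(k, i) with i counting down-moves:
  k=0: S(0,0) = 113.3600
  k=1: S(1,0) = 116.3432; S(1,1) = 110.4533
  k=2: S(2,0) = 119.4048; S(2,1) = 113.3600; S(2,2) = 107.6212
  k=3: S(3,0) = 122.5471; S(3,1) = 116.3432; S(3,2) = 110.4533; S(3,3) = 104.8617
  k=4: S(4,0) = 125.7720; S(4,1) = 119.4048; S(4,2) = 113.3600; S(4,3) = 107.6212; S(4,4) = 102.1729
Terminal payoffs V(N, i) = max(K - S_T, 0):
  V(4,0) = 0.000000; V(4,1) = 0.000000; V(4,2) = 2.260000; V(4,3) = 7.998820; V(4,4) = 13.447115
Backward induction: V(k, i) = exp(-r*dt) * [p * V(k+1, i) + (1-p) * V(k+1, i+1)].
  V(3,0) = exp(-r*dt) * [p*0.000000 + (1-p)*0.000000] = 0.000000
  V(3,1) = exp(-r*dt) * [p*0.000000 + (1-p)*2.260000] = 1.142816
  V(3,2) = exp(-r*dt) * [p*2.260000 + (1-p)*7.998820] = 5.161860
  V(3,3) = exp(-r*dt) * [p*7.998820 + (1-p)*13.447115] = 10.753531
  V(2,0) = exp(-r*dt) * [p*0.000000 + (1-p)*1.142816] = 0.577889
  V(2,1) = exp(-r*dt) * [p*1.142816 + (1-p)*5.161860] = 3.175082
  V(2,2) = exp(-r*dt) * [p*5.161860 + (1-p)*10.753531] = 7.989190
  V(1,0) = exp(-r*dt) * [p*0.577889 + (1-p)*3.175082] = 1.891189
  V(1,1) = exp(-r*dt) * [p*3.175082 + (1-p)*7.989190] = 5.609303
  V(0,0) = exp(-r*dt) * [p*1.891189 + (1-p)*5.609303] = 3.771252

Answer: Price = V(0,0) = 3.7713


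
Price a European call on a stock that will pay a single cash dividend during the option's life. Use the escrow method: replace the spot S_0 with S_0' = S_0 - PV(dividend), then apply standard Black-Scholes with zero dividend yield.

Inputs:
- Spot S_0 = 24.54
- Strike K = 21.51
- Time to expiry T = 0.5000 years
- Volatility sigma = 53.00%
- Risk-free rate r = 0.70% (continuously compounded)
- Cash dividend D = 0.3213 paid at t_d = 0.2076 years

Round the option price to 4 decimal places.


Answer: Price = 4.9614

Derivation:
PV(D) = D * exp(-r * t_d) = 0.3213 * 0.99854786 = 0.32083343
S_0' = S_0 - PV(D) = 24.5400 - 0.32083343 = 24.21916657
d1 = (ln(S_0'/K) + (r + sigma^2/2)*T) / (sigma*sqrt(T)) = 0.51325648
d2 = d1 - sigma*sqrt(T) = 0.13848989
exp(-rT) = 0.99650612
N(d1) = 0.69611404; N(d2) = 0.55507337
C = S_0' * N(d1) - K * exp(-rT) * N(d2) = 24.21916657 * 0.69611404 - 21.5100 * 0.99650612 * 0.55507337 = 4.9614


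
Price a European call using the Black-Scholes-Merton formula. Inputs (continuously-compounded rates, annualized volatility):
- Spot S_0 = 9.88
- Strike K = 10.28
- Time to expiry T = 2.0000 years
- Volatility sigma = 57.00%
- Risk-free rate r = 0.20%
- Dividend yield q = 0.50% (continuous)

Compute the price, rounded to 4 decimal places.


d1 = (ln(S/K) + (r - q + 0.5*sigma^2) * T) / (sigma * sqrt(T)) = 0.34637347
d2 = d1 - sigma * sqrt(T) = -0.45972826
exp(-rT) = 0.99600799; exp(-qT) = 0.99004983
C = S_0 * exp(-qT) * N(d1) - K * exp(-rT) * N(d2)
N(d1) = 0.63546897; N(d2) = 0.32285564
C = 9.8800 * 0.99004983 * 0.63546897 - 10.2800 * 0.99600799 * 0.32285564 = 2.9103

Answer: Price = 2.9103


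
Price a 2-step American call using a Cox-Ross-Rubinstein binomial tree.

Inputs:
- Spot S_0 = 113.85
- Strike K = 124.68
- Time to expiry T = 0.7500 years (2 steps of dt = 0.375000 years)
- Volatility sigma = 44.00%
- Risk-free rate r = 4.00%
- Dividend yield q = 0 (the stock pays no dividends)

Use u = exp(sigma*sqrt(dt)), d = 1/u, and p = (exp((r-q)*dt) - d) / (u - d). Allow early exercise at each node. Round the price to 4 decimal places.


dt = T/N = 0.375000
u = exp(sigma*sqrt(dt)) = 1.309236; d = 1/u = 0.763804
p = (exp((r-q)*dt) - d) / (u - d) = 0.460752
Discount per step: exp(-r*dt) = 0.985112
Stock lattice S(k, i) with i counting down-moves:
  k=0: S(0,0) = 113.8500
  k=1: S(1,0) = 149.0565; S(1,1) = 86.9591
  k=2: S(2,0) = 195.1502; S(2,1) = 113.8500; S(2,2) = 66.4197
Terminal payoffs V(N, i) = max(S_T - K, 0):
  V(2,0) = 70.470203; V(2,1) = 0.000000; V(2,2) = 0.000000
Backward induction: V(k, i) = exp(-r*dt) * [p * V(k+1, i) + (1-p) * V(k+1, i+1)]; then take max(V_cont, immediate exercise) for American.
  V(1,0) = exp(-r*dt) * [p*70.470203 + (1-p)*0.000000] = 31.985887; exercise = 24.376535; V(1,0) = max -> 31.985887
  V(1,1) = exp(-r*dt) * [p*0.000000 + (1-p)*0.000000] = 0.000000; exercise = 0.000000; V(1,1) = max -> 0.000000
  V(0,0) = exp(-r*dt) * [p*31.985887 + (1-p)*0.000000] = 14.518149; exercise = 0.000000; V(0,0) = max -> 14.518149

Answer: Price = V(0,0) = 14.5181


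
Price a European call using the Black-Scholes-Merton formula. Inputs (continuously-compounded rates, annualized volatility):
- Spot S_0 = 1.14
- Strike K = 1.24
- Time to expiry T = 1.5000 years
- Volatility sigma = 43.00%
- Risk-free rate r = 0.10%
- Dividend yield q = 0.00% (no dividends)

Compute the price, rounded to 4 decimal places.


Answer: Price = 0.2009

Derivation:
d1 = (ln(S/K) + (r - q + 0.5*sigma^2) * T) / (sigma * sqrt(T)) = 0.10650891
d2 = d1 - sigma * sqrt(T) = -0.42013139
exp(-rT) = 0.99850112; exp(-qT) = 1.00000000
C = S_0 * exp(-qT) * N(d1) - K * exp(-rT) * N(d2)
N(d1) = 0.54241071; N(d2) = 0.33719474
C = 1.1400 * 1.00000000 * 0.54241071 - 1.2400 * 0.99850112 * 0.33719474 = 0.2009


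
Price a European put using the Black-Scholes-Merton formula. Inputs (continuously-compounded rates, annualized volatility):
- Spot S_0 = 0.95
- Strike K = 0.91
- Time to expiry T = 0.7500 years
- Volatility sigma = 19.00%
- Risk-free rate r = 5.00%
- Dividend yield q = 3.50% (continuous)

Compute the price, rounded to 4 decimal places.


Answer: Price = 0.0378

Derivation:
d1 = (ln(S/K) + (r - q + 0.5*sigma^2) * T) / (sigma * sqrt(T)) = 0.41207546
d2 = d1 - sigma * sqrt(T) = 0.24753063
exp(-rT) = 0.96319442; exp(-qT) = 0.97409154
P = K * exp(-rT) * N(-d2) - S_0 * exp(-qT) * N(-d1)
N(-d1) = 0.34014206; N(-d2) = 0.40224879
P = 0.9100 * 0.96319442 * 0.40224879 - 0.9500 * 0.97409154 * 0.34014206 = 0.0378


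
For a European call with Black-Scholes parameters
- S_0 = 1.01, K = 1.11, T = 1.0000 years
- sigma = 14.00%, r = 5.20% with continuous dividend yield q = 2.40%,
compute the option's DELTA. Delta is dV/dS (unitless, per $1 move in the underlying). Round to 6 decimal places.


Answer: Delta = 0.334842

Derivation:
d1 = -0.4043548891; d2 = -0.5443548891
phi(d1) = 0.3676257024; exp(-qT) = 0.9762857098; exp(-rT) = 0.9493288668
N(d1) = 0.3429758839
Delta = exp(-qT) * N(d1) = 0.9762857098 * 0.3429758839 = 0.334842


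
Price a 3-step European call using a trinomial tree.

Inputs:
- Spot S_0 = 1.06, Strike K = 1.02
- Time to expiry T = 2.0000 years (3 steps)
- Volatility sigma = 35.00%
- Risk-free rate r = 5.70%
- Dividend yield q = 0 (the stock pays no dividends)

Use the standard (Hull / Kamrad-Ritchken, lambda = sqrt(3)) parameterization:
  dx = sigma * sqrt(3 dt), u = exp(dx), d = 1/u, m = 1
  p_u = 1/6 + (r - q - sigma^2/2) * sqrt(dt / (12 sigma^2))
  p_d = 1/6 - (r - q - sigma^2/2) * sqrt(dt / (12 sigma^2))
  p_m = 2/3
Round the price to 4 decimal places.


Answer: Price = V(0,0) = 0.2655

Derivation:
dt = T/N = 0.666667; dx = sigma*sqrt(3*dt) = 0.494975
u = exp(dx) = 1.640457; d = 1/u = 0.609586
p_u = 0.163805, p_m = 0.666667, p_d = 0.169529
Discount per step: exp(-r*dt) = 0.962713
Stock lattice S(k, j) with j the centered position index:
  k=0: S(0,+0) = 1.0600
  k=1: S(1,-1) = 0.6462; S(1,+0) = 1.0600; S(1,+1) = 1.7389
  k=2: S(2,-2) = 0.3939; S(2,-1) = 0.6462; S(2,+0) = 1.0600; S(2,+1) = 1.7389; S(2,+2) = 2.8526
  k=3: S(3,-3) = 0.2401; S(3,-2) = 0.3939; S(3,-1) = 0.6462; S(3,+0) = 1.0600; S(3,+1) = 1.7389; S(3,+2) = 2.8526; S(3,+3) = 4.6795
Terminal payoffs V(N, j) = max(S_T - K, 0):
  V(3,-3) = 0.000000; V(3,-2) = 0.000000; V(3,-1) = 0.000000; V(3,+0) = 0.040000; V(3,+1) = 0.718884; V(3,+2) = 1.832564; V(3,+3) = 3.659509
Backward induction: V(k, j) = exp(-r*dt) * [p_u * V(k+1, j+1) + p_m * V(k+1, j) + p_d * V(k+1, j-1)]
  V(2,-2) = exp(-r*dt) * [p_u*0.000000 + p_m*0.000000 + p_d*0.000000] = 0.000000
  V(2,-1) = exp(-r*dt) * [p_u*0.040000 + p_m*0.000000 + p_d*0.000000] = 0.006308
  V(2,+0) = exp(-r*dt) * [p_u*0.718884 + p_m*0.040000 + p_d*0.000000] = 0.139038
  V(2,+1) = exp(-r*dt) * [p_u*1.832564 + p_m*0.718884 + p_d*0.040000] = 0.756904
  V(2,+2) = exp(-r*dt) * [p_u*3.659509 + p_m*1.832564 + p_d*0.718884] = 1.870576
  V(1,-1) = exp(-r*dt) * [p_u*0.139038 + p_m*0.006308 + p_d*0.000000] = 0.025974
  V(1,+0) = exp(-r*dt) * [p_u*0.756904 + p_m*0.139038 + p_d*0.006308] = 0.209627
  V(1,+1) = exp(-r*dt) * [p_u*1.870576 + p_m*0.756904 + p_d*0.139038] = 0.803463
  V(0,+0) = exp(-r*dt) * [p_u*0.803463 + p_m*0.209627 + p_d*0.025974] = 0.265483


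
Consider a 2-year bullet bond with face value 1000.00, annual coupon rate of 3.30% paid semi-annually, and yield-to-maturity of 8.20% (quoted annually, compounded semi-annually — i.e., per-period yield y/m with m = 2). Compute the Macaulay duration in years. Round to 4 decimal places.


Answer: Macaulay duration = 1.9492 years

Derivation:
Coupon per period c = face * coupon_rate / m = 16.500000
Periods per year m = 2; per-period yield y/m = 0.041000
Number of cashflows N = 4
Cashflows (t years, CF_t, discount factor 1/(1+y/m)^(m*t), PV):
  t = 0.5000: CF_t = 16.500000, DF = 0.960615, PV = 15.850144
  t = 1.0000: CF_t = 16.500000, DF = 0.922781, PV = 15.225883
  t = 1.5000: CF_t = 16.500000, DF = 0.886437, PV = 14.626208
  t = 2.0000: CF_t = 1016.500000, DF = 0.851524, PV = 865.574523
Price P = sum_t PV_t = 911.276758
Macaulay numerator sum_t t * PV_t:
  t * PV_t at t = 0.5000: 7.925072
  t * PV_t at t = 1.0000: 15.225883
  t * PV_t at t = 1.5000: 21.939313
  t * PV_t at t = 2.0000: 1731.149045
Macaulay duration D = (sum_t t * PV_t) / P = 1776.239313 / 911.276758 = 1.949177


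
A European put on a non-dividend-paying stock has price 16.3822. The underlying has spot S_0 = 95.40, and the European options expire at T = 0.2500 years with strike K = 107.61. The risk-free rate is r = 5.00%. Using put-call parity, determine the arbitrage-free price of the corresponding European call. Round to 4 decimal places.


Answer: Call price = 5.5090

Derivation:
Put-call parity: C - P = S_0 * exp(-qT) - K * exp(-rT).
S_0 * exp(-qT) = 95.4000 * 1.00000000 = 95.40000000
K * exp(-rT) = 107.6100 * 0.98757780 = 106.27324711
C = P + S*exp(-qT) - K*exp(-rT)
C = 16.3822 + 95.40000000 - 106.27324711 = 5.5090


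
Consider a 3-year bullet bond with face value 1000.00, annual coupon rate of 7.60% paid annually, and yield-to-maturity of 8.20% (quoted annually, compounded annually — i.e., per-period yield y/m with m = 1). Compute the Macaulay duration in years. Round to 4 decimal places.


Coupon per period c = face * coupon_rate / m = 76.000000
Periods per year m = 1; per-period yield y/m = 0.082000
Number of cashflows N = 3
Cashflows (t years, CF_t, discount factor 1/(1+y/m)^(m*t), PV):
  t = 1.0000: CF_t = 76.000000, DF = 0.924214, PV = 70.240296
  t = 2.0000: CF_t = 76.000000, DF = 0.854172, PV = 64.917094
  t = 3.0000: CF_t = 1076.000000, DF = 0.789438, PV = 849.435660
Price P = sum_t PV_t = 984.593050
Macaulay numerator sum_t t * PV_t:
  t * PV_t at t = 1.0000: 70.240296
  t * PV_t at t = 2.0000: 129.834188
  t * PV_t at t = 3.0000: 2548.306980
Macaulay duration D = (sum_t t * PV_t) / P = 2748.381464 / 984.593050 = 2.791388

Answer: Macaulay duration = 2.7914 years


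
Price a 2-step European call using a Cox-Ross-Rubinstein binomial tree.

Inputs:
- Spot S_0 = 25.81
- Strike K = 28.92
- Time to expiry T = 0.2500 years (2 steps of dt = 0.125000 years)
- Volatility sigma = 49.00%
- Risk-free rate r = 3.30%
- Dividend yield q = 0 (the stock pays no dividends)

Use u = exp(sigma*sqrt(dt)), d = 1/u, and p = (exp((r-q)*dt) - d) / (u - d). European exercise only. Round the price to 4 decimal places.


dt = T/N = 0.125000
u = exp(sigma*sqrt(dt)) = 1.189153; d = 1/u = 0.840935
p = (exp((r-q)*dt) - d) / (u - d) = 0.468668
Discount per step: exp(-r*dt) = 0.995883
Stock lattice S(k, i) with i counting down-moves:
  k=0: S(0,0) = 25.8100
  k=1: S(1,0) = 30.6920; S(1,1) = 21.7045
  k=2: S(2,0) = 36.4975; S(2,1) = 25.8100; S(2,2) = 18.2521
Terminal payoffs V(N, i) = max(S_T - K, 0):
  V(2,0) = 7.577521; V(2,1) = 0.000000; V(2,2) = 0.000000
Backward induction: V(k, i) = exp(-r*dt) * [p * V(k+1, i) + (1-p) * V(k+1, i+1)].
  V(1,0) = exp(-r*dt) * [p*7.577521 + (1-p)*0.000000] = 3.536724
  V(1,1) = exp(-r*dt) * [p*0.000000 + (1-p)*0.000000] = 0.000000
  V(0,0) = exp(-r*dt) * [p*3.536724 + (1-p)*0.000000] = 1.650727

Answer: Price = V(0,0) = 1.6507


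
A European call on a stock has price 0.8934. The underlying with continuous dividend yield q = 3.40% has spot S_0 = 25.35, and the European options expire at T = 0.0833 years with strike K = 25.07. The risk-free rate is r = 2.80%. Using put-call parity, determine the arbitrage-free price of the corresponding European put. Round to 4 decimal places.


Put-call parity: C - P = S_0 * exp(-qT) - K * exp(-rT).
S_0 * exp(-qT) = 25.3500 * 0.99717181 = 25.27830530
K * exp(-rT) = 25.0700 * 0.99767032 = 25.01159487
P = C - S*exp(-qT) + K*exp(-rT)
P = 0.8934 - 25.27830530 + 25.01159487 = 0.6267

Answer: Put price = 0.6267


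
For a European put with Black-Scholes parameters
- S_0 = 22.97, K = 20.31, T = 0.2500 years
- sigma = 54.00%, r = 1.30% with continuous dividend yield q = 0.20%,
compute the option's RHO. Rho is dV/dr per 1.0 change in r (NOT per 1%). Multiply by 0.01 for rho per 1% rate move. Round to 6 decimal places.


Answer: Rho = -1.874170

Derivation:
d1 = 0.6010208930; d2 = 0.3310208930
phi(d1) = 0.3330203799; exp(-qT) = 0.9995001250; exp(-rT) = 0.9967552755
N(-d2) = 0.3703143520
Rho = -K*T*exp(-rT)*N(-d2) = -20.3100 * 0.2500 * 0.9967552755 * 0.3703143520 = -1.874170


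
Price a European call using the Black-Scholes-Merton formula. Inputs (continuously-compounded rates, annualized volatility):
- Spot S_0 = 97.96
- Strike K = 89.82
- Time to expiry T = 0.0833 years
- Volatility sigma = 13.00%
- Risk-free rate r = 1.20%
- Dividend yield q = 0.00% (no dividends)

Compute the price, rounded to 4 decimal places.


Answer: Price = 8.2412

Derivation:
d1 = (ln(S/K) + (r - q + 0.5*sigma^2) * T) / (sigma * sqrt(T)) = 2.35752755
d2 = d1 - sigma * sqrt(T) = 2.32000729
exp(-rT) = 0.99900090; exp(-qT) = 1.00000000
C = S_0 * exp(-qT) * N(d1) - K * exp(-rT) * N(d2)
N(d1) = 0.99080145; N(d2) = 0.98982976
C = 97.9600 * 1.00000000 * 0.99080145 - 89.8200 * 0.99900090 * 0.98982976 = 8.2412


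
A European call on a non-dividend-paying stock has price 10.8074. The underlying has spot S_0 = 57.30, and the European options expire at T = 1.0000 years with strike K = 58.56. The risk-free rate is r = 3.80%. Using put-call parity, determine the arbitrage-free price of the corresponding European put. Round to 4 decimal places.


Answer: Put price = 9.8839

Derivation:
Put-call parity: C - P = S_0 * exp(-qT) - K * exp(-rT).
S_0 * exp(-qT) = 57.3000 * 1.00000000 = 57.30000000
K * exp(-rT) = 58.5600 * 0.96271294 = 56.37646982
P = C - S*exp(-qT) + K*exp(-rT)
P = 10.8074 - 57.30000000 + 56.37646982 = 9.8839


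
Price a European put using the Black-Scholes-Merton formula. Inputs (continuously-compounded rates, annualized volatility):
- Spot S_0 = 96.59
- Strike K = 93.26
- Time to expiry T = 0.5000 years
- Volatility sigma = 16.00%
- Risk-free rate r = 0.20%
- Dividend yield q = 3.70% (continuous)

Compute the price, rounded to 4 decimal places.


Answer: Price = 3.4648

Derivation:
d1 = (ln(S/K) + (r - q + 0.5*sigma^2) * T) / (sigma * sqrt(T)) = 0.21198995
d2 = d1 - sigma * sqrt(T) = 0.09885286
exp(-rT) = 0.99900050; exp(-qT) = 0.98167007
P = K * exp(-rT) * N(-d2) - S_0 * exp(-qT) * N(-d1)
N(-d1) = 0.41605744; N(-d2) = 0.46062755
P = 93.2600 * 0.99900050 * 0.46062755 - 96.5900 * 0.98167007 * 0.41605744 = 3.4648


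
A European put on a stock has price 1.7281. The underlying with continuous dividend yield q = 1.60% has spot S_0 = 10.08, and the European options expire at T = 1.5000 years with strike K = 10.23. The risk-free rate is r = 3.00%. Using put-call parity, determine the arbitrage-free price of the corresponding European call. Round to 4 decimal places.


Put-call parity: C - P = S_0 * exp(-qT) - K * exp(-rT).
S_0 * exp(-qT) = 10.0800 * 0.97628571 = 9.84095995
K * exp(-rT) = 10.2300 * 0.95599748 = 9.77985424
C = P + S*exp(-qT) - K*exp(-rT)
C = 1.7281 + 9.84095995 - 9.77985424 = 1.7892

Answer: Call price = 1.7892


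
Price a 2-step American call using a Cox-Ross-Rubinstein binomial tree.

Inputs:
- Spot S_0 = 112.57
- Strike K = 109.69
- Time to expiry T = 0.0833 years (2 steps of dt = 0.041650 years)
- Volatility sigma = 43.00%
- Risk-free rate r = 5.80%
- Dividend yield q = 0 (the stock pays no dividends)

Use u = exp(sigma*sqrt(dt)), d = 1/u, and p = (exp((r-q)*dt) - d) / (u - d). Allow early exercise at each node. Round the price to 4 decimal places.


dt = T/N = 0.041650
u = exp(sigma*sqrt(dt)) = 1.091722; d = 1/u = 0.915985
p = (exp((r-q)*dt) - d) / (u - d) = 0.491838
Discount per step: exp(-r*dt) = 0.997587
Stock lattice S(k, i) with i counting down-moves:
  k=0: S(0,0) = 112.5700
  k=1: S(1,0) = 122.8951; S(1,1) = 103.1124
  k=2: S(2,0) = 134.1672; S(2,1) = 112.5700; S(2,2) = 94.4493
Terminal payoffs V(N, i) = max(S_T - K, 0):
  V(2,0) = 24.477216; V(2,1) = 2.880000; V(2,2) = 0.000000
Backward induction: V(k, i) = exp(-r*dt) * [p * V(k+1, i) + (1-p) * V(k+1, i+1)]; then take max(V_cont, immediate exercise) for American.
  V(1,0) = exp(-r*dt) * [p*24.477216 + (1-p)*2.880000] = 13.469750; exercise = 13.205091; V(1,0) = max -> 13.469750
  V(1,1) = exp(-r*dt) * [p*2.880000 + (1-p)*0.000000] = 1.413075; exercise = 0.000000; V(1,1) = max -> 1.413075
  V(0,0) = exp(-r*dt) * [p*13.469750 + (1-p)*1.413075] = 7.325287; exercise = 2.880000; V(0,0) = max -> 7.325287

Answer: Price = V(0,0) = 7.3253


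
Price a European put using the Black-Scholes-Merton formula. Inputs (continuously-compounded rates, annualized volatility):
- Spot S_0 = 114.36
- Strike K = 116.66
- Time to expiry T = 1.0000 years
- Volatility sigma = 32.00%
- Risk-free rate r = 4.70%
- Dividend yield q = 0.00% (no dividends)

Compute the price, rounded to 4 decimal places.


d1 = (ln(S/K) + (r - q + 0.5*sigma^2) * T) / (sigma * sqrt(T)) = 0.24464889
d2 = d1 - sigma * sqrt(T) = -0.07535111
exp(-rT) = 0.95408740; exp(-qT) = 1.00000000
P = K * exp(-rT) * N(-d2) - S_0 * exp(-qT) * N(-d1)
N(-d1) = 0.40336415; N(-d2) = 0.53003232
P = 116.6600 * 0.95408740 * 0.53003232 - 114.3600 * 1.00000000 * 0.40336415 = 12.8659

Answer: Price = 12.8659


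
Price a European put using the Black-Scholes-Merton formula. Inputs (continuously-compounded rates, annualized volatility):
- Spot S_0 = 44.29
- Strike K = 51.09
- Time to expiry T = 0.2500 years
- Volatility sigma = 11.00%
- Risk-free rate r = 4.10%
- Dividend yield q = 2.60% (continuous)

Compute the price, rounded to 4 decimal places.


Answer: Price = 6.5707

Derivation:
d1 = (ln(S/K) + (r - q + 0.5*sigma^2) * T) / (sigma * sqrt(T)) = -2.50122483
d2 = d1 - sigma * sqrt(T) = -2.55622483
exp(-rT) = 0.98980235; exp(-qT) = 0.99352108
P = K * exp(-rT) * N(-d2) - S_0 * exp(-qT) * N(-d1)
N(-d1) = 0.99381177; N(-d2) = 0.99470926
P = 51.0900 * 0.98980235 * 0.99470926 - 44.2900 * 0.99352108 * 0.99381177 = 6.5707


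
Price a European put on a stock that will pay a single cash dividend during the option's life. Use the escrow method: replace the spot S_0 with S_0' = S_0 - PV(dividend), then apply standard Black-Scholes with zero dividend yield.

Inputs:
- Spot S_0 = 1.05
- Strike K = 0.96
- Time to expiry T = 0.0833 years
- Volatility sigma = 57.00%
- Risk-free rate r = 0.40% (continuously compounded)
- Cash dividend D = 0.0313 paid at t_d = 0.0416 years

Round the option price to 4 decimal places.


PV(D) = D * exp(-r * t_d) = 0.0313 * 0.99983361 = 0.03129479
S_0' = S_0 - PV(D) = 1.0500 - 0.03129479 = 1.01870521
d1 = (ln(S_0'/K) + (r + sigma^2/2)*T) / (sigma*sqrt(T)) = 0.44507230
d2 = d1 - sigma*sqrt(T) = 0.28056039
exp(-rT) = 0.99966686
N(-d1) = 0.32813375; N(-d2) = 0.38952380
P = K * exp(-rT) * N(-d2) - S_0' * N(-d1) = 0.9600 * 0.99966686 * 0.38952380 - 1.01870521 * 0.32813375 = 0.0395

Answer: Price = 0.0395


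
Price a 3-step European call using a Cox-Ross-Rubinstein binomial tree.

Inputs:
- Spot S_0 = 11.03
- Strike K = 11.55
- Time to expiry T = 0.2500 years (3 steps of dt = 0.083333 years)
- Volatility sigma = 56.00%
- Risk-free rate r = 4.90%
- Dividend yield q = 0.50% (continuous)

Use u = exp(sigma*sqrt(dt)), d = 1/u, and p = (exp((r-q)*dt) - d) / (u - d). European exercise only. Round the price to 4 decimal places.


dt = T/N = 0.083333
u = exp(sigma*sqrt(dt)) = 1.175458; d = 1/u = 0.850732
p = (exp((r-q)*dt) - d) / (u - d) = 0.470986
Discount per step: exp(-r*dt) = 0.995925
Stock lattice S(k, i) with i counting down-moves:
  k=0: S(0,0) = 11.0300
  k=1: S(1,0) = 12.9653; S(1,1) = 9.3836
  k=2: S(2,0) = 15.2402; S(2,1) = 11.0300; S(2,2) = 7.9829
  k=3: S(3,0) = 17.9142; S(3,1) = 12.9653; S(3,2) = 9.3836; S(3,3) = 6.7913
Terminal payoffs V(N, i) = max(S_T - K, 0):
  V(3,0) = 6.364189; V(3,1) = 1.415305; V(3,2) = 0.000000; V(3,3) = 0.000000
Backward induction: V(k, i) = exp(-r*dt) * [p * V(k+1, i) + (1-p) * V(k+1, i+1)].
  V(2,0) = exp(-r*dt) * [p*6.364189 + (1-p)*1.415305] = 3.730892
  V(2,1) = exp(-r*dt) * [p*1.415305 + (1-p)*0.000000] = 0.663872
  V(2,2) = exp(-r*dt) * [p*0.000000 + (1-p)*0.000000] = 0.000000
  V(1,0) = exp(-r*dt) * [p*3.730892 + (1-p)*0.663872] = 2.099802
  V(1,1) = exp(-r*dt) * [p*0.663872 + (1-p)*0.000000] = 0.311400
  V(0,0) = exp(-r*dt) * [p*2.099802 + (1-p)*0.311400] = 1.149010

Answer: Price = V(0,0) = 1.1490


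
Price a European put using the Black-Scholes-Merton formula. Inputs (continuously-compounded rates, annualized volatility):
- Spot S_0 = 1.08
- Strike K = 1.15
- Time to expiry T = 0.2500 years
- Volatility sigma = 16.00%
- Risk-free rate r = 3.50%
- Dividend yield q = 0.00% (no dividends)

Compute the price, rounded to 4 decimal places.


d1 = (ln(S/K) + (r - q + 0.5*sigma^2) * T) / (sigma * sqrt(T)) = -0.63563627
d2 = d1 - sigma * sqrt(T) = -0.71563627
exp(-rT) = 0.99128817; exp(-qT) = 1.00000000
P = K * exp(-rT) * N(-d2) - S_0 * exp(-qT) * N(-d1)
N(-d1) = 0.73749324; N(-d2) = 0.76289201
P = 1.1500 * 0.99128817 * 0.76289201 - 1.0800 * 1.00000000 * 0.73749324 = 0.0732

Answer: Price = 0.0732


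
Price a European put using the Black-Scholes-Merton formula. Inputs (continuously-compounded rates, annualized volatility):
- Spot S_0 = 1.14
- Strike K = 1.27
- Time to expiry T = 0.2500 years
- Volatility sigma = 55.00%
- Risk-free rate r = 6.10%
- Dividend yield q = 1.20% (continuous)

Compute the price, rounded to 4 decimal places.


d1 = (ln(S/K) + (r - q + 0.5*sigma^2) * T) / (sigma * sqrt(T)) = -0.21064050
d2 = d1 - sigma * sqrt(T) = -0.48564050
exp(-rT) = 0.98486569; exp(-qT) = 0.99700450
P = K * exp(-rT) * N(-d2) - S_0 * exp(-qT) * N(-d1)
N(-d1) = 0.58341610; N(-d2) = 0.68638896
P = 1.2700 * 0.98486569 * 0.68638896 - 1.1400 * 0.99700450 * 0.58341610 = 0.1954

Answer: Price = 0.1954


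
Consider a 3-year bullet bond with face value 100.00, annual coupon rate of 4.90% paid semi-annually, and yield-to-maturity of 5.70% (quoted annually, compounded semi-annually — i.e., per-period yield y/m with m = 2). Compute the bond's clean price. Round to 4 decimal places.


Coupon per period c = face * coupon_rate / m = 2.450000
Periods per year m = 2; per-period yield y/m = 0.028500
Number of cashflows N = 6
Cashflows (t years, CF_t, discount factor 1/(1+y/m)^(m*t), PV):
  t = 0.5000: CF_t = 2.450000, DF = 0.972290, PV = 2.382110
  t = 1.0000: CF_t = 2.450000, DF = 0.945347, PV = 2.316101
  t = 1.5000: CF_t = 2.450000, DF = 0.919152, PV = 2.251921
  t = 2.0000: CF_t = 2.450000, DF = 0.893682, PV = 2.189520
  t = 2.5000: CF_t = 2.450000, DF = 0.868917, PV = 2.128848
  t = 3.0000: CF_t = 102.450000, DF = 0.844840, PV = 86.553809
Price P = sum_t PV_t = 97.822309

Answer: Price = 97.8223


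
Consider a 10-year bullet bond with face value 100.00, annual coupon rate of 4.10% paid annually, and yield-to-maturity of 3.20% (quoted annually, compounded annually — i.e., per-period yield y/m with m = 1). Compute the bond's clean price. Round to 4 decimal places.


Coupon per period c = face * coupon_rate / m = 4.100000
Periods per year m = 1; per-period yield y/m = 0.032000
Number of cashflows N = 10
Cashflows (t years, CF_t, discount factor 1/(1+y/m)^(m*t), PV):
  t = 1.0000: CF_t = 4.100000, DF = 0.968992, PV = 3.972868
  t = 2.0000: CF_t = 4.100000, DF = 0.938946, PV = 3.849679
  t = 3.0000: CF_t = 4.100000, DF = 0.909831, PV = 3.730309
  t = 4.0000: CF_t = 4.100000, DF = 0.881620, PV = 3.614640
  t = 5.0000: CF_t = 4.100000, DF = 0.854283, PV = 3.502558
  t = 6.0000: CF_t = 4.100000, DF = 0.827793, PV = 3.393952
  t = 7.0000: CF_t = 4.100000, DF = 0.802125, PV = 3.288713
  t = 8.0000: CF_t = 4.100000, DF = 0.777253, PV = 3.186737
  t = 9.0000: CF_t = 4.100000, DF = 0.753152, PV = 3.087924
  t = 10.0000: CF_t = 104.100000, DF = 0.729799, PV = 75.972034
Price P = sum_t PV_t = 107.599414

Answer: Price = 107.5994


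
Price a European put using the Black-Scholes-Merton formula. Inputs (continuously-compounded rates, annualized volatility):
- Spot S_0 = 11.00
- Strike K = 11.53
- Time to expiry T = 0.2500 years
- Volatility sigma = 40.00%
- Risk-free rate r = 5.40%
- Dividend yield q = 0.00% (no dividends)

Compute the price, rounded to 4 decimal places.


Answer: Price = 1.0913

Derivation:
d1 = (ln(S/K) + (r - q + 0.5*sigma^2) * T) / (sigma * sqrt(T)) = -0.06778531
d2 = d1 - sigma * sqrt(T) = -0.26778531
exp(-rT) = 0.98659072; exp(-qT) = 1.00000000
P = K * exp(-rT) * N(-d2) - S_0 * exp(-qT) * N(-d1)
N(-d1) = 0.52702173; N(-d2) = 0.60556771
P = 11.5300 * 0.98659072 * 0.60556771 - 11.0000 * 1.00000000 * 0.52702173 = 1.0913


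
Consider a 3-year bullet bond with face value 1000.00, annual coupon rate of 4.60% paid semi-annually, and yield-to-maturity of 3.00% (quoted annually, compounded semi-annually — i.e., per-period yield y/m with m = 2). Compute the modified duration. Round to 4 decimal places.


Coupon per period c = face * coupon_rate / m = 23.000000
Periods per year m = 2; per-period yield y/m = 0.015000
Number of cashflows N = 6
Cashflows (t years, CF_t, discount factor 1/(1+y/m)^(m*t), PV):
  t = 0.5000: CF_t = 23.000000, DF = 0.985222, PV = 22.660099
  t = 1.0000: CF_t = 23.000000, DF = 0.970662, PV = 22.325220
  t = 1.5000: CF_t = 23.000000, DF = 0.956317, PV = 21.995291
  t = 2.0000: CF_t = 23.000000, DF = 0.942184, PV = 21.670237
  t = 2.5000: CF_t = 23.000000, DF = 0.928260, PV = 21.349987
  t = 3.0000: CF_t = 1023.000000, DF = 0.914542, PV = 935.576663
Price P = sum_t PV_t = 1045.577497
First compute Macaulay numerator sum_t t * PV_t:
  t * PV_t at t = 0.5000: 11.330049
  t * PV_t at t = 1.0000: 22.325220
  t * PV_t at t = 1.5000: 32.992936
  t * PV_t at t = 2.0000: 43.340475
  t * PV_t at t = 2.5000: 53.374969
  t * PV_t at t = 3.0000: 2806.729989
Macaulay duration D = 2970.093638 / 1045.577497 = 2.840625
Modified duration = D / (1 + y/m) = 2.840625 / (1 + 0.015000) = 2.798645

Answer: Modified duration = 2.7986


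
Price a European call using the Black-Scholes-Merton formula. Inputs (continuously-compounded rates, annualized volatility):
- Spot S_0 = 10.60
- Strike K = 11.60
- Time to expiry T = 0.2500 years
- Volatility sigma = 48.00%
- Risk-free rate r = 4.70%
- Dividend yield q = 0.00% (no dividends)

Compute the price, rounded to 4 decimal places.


Answer: Price = 0.6769

Derivation:
d1 = (ln(S/K) + (r - q + 0.5*sigma^2) * T) / (sigma * sqrt(T)) = -0.20667124
d2 = d1 - sigma * sqrt(T) = -0.44667124
exp(-rT) = 0.98831876; exp(-qT) = 1.00000000
C = S_0 * exp(-qT) * N(d1) - K * exp(-rT) * N(d2)
N(d1) = 0.41813331; N(d2) = 0.32755623
C = 10.6000 * 1.00000000 * 0.41813331 - 11.6000 * 0.98831876 * 0.32755623 = 0.6769


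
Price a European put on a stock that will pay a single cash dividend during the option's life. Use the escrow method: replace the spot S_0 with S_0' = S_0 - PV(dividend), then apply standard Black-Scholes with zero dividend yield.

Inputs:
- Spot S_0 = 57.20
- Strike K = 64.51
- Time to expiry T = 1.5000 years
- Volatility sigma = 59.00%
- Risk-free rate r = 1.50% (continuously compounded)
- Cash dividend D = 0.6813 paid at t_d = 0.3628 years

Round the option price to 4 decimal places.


PV(D) = D * exp(-r * t_d) = 0.6813 * 0.99457278 = 0.67760244
S_0' = S_0 - PV(D) = 57.2000 - 0.67760244 = 56.52239756
d1 = (ln(S_0'/K) + (r + sigma^2/2)*T) / (sigma*sqrt(T)) = 0.20950988
d2 = d1 - sigma*sqrt(T) = -0.51308960
exp(-rT) = 0.97775124
N(-d1) = 0.41702511; N(-d2) = 0.69605568
P = K * exp(-rT) * N(-d2) - S_0' * N(-d1) = 64.5100 * 0.97775124 * 0.69605568 - 56.52239756 * 0.41702511 = 20.3323

Answer: Price = 20.3323


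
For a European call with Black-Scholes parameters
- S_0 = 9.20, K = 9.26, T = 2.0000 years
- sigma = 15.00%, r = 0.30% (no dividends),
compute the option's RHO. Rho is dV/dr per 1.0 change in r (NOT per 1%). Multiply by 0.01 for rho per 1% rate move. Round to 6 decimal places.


d1 = 0.1037063330; d2 = -0.1084257013
phi(d1) = 0.3968027255; exp(-qT) = 1.0000000000; exp(-rT) = 0.9940179641
N(d2) = 0.4568290073
Rho = K*T*exp(-rT)*N(d2) = 9.2600 * 2.0000 * 0.9940179641 * 0.4568290073 = 8.409862

Answer: Rho = 8.409862


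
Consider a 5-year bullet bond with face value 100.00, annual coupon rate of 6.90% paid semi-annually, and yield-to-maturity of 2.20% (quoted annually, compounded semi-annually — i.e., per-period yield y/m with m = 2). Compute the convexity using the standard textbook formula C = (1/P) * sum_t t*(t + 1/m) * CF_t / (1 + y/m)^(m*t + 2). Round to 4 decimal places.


Coupon per period c = face * coupon_rate / m = 3.450000
Periods per year m = 2; per-period yield y/m = 0.011000
Number of cashflows N = 10
Cashflows (t years, CF_t, discount factor 1/(1+y/m)^(m*t), PV):
  t = 0.5000: CF_t = 3.450000, DF = 0.989120, PV = 3.412463
  t = 1.0000: CF_t = 3.450000, DF = 0.978358, PV = 3.375334
  t = 1.5000: CF_t = 3.450000, DF = 0.967713, PV = 3.338610
  t = 2.0000: CF_t = 3.450000, DF = 0.957184, PV = 3.302284
  t = 2.5000: CF_t = 3.450000, DF = 0.946769, PV = 3.266354
  t = 3.0000: CF_t = 3.450000, DF = 0.936468, PV = 3.230816
  t = 3.5000: CF_t = 3.450000, DF = 0.926279, PV = 3.195663
  t = 4.0000: CF_t = 3.450000, DF = 0.916201, PV = 3.160893
  t = 4.5000: CF_t = 3.450000, DF = 0.906232, PV = 3.126502
  t = 5.0000: CF_t = 103.450000, DF = 0.896372, PV = 92.729718
Price P = sum_t PV_t = 122.138638
Convexity numerator sum_t t*(t + 1/m) * CF_t / (1+y/m)^(m*t + 2):
  t = 0.5000: term = 1.669305
  t = 1.0000: term = 4.953427
  t = 1.5000: term = 9.799063
  t = 2.0000: term = 16.154078
  t = 2.5000: term = 23.967474
  t = 3.0000: term = 33.189381
  t = 3.5000: term = 43.771026
  t = 4.0000: term = 55.664722
  t = 4.5000: term = 68.823840
  t = 5.0000: term = 2494.878048
Convexity = (1/P) * sum = 2752.870364 / 122.138638 = 22.538899

Answer: Convexity = 22.5389


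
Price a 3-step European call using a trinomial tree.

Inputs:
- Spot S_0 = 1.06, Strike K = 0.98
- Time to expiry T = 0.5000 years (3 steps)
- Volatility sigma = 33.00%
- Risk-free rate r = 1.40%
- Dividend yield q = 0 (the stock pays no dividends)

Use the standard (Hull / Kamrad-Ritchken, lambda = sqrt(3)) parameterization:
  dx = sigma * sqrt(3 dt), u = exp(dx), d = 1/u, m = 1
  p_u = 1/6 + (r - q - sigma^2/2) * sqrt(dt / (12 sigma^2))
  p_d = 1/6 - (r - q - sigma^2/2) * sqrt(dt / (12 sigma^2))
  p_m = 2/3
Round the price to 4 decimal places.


dt = T/N = 0.166667; dx = sigma*sqrt(3*dt) = 0.233345
u = exp(dx) = 1.262817; d = 1/u = 0.791880
p_u = 0.152221, p_m = 0.666667, p_d = 0.181112
Discount per step: exp(-r*dt) = 0.997669
Stock lattice S(k, j) with j the centered position index:
  k=0: S(0,+0) = 1.0600
  k=1: S(1,-1) = 0.8394; S(1,+0) = 1.0600; S(1,+1) = 1.3386
  k=2: S(2,-2) = 0.6647; S(2,-1) = 0.8394; S(2,+0) = 1.0600; S(2,+1) = 1.3386; S(2,+2) = 1.6904
  k=3: S(3,-3) = 0.5264; S(3,-2) = 0.6647; S(3,-1) = 0.8394; S(3,+0) = 1.0600; S(3,+1) = 1.3386; S(3,+2) = 1.6904; S(3,+3) = 2.1347
Terminal payoffs V(N, j) = max(S_T - K, 0):
  V(3,-3) = 0.000000; V(3,-2) = 0.000000; V(3,-1) = 0.000000; V(3,+0) = 0.080000; V(3,+1) = 0.358586; V(3,+2) = 0.710390; V(3,+3) = 1.154654
Backward induction: V(k, j) = exp(-r*dt) * [p_u * V(k+1, j+1) + p_m * V(k+1, j) + p_d * V(k+1, j-1)]
  V(2,-2) = exp(-r*dt) * [p_u*0.000000 + p_m*0.000000 + p_d*0.000000] = 0.000000
  V(2,-1) = exp(-r*dt) * [p_u*0.080000 + p_m*0.000000 + p_d*0.000000] = 0.012149
  V(2,+0) = exp(-r*dt) * [p_u*0.358586 + p_m*0.080000 + p_d*0.000000] = 0.107666
  V(2,+1) = exp(-r*dt) * [p_u*0.710390 + p_m*0.358586 + p_d*0.080000] = 0.360840
  V(2,+2) = exp(-r*dt) * [p_u*1.154654 + p_m*0.710390 + p_d*0.358586] = 0.712636
  V(1,-1) = exp(-r*dt) * [p_u*0.107666 + p_m*0.012149 + p_d*0.000000] = 0.024432
  V(1,+0) = exp(-r*dt) * [p_u*0.360840 + p_m*0.107666 + p_d*0.012149] = 0.128605
  V(1,+1) = exp(-r*dt) * [p_u*0.712636 + p_m*0.360840 + p_d*0.107666] = 0.367679
  V(0,+0) = exp(-r*dt) * [p_u*0.367679 + p_m*0.128605 + p_d*0.024432] = 0.145789

Answer: Price = V(0,0) = 0.1458


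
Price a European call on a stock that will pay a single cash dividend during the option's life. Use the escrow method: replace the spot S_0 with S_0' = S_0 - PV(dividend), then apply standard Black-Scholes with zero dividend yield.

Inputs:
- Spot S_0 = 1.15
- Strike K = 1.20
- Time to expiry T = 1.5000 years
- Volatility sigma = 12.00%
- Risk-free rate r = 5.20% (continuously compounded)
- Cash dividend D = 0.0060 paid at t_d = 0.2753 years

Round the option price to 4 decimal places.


PV(D) = D * exp(-r * t_d) = 0.0060 * 0.98578638 = 0.00591472
S_0' = S_0 - PV(D) = 1.1500 - 0.00591472 = 1.14408528
d1 = (ln(S_0'/K) + (r + sigma^2/2)*T) / (sigma*sqrt(T)) = 0.27954040
d2 = d1 - sigma*sqrt(T) = 0.13257101
exp(-rT) = 0.92496443
N(d1) = 0.61008493; N(d2) = 0.55273367
C = S_0' * N(d1) - K * exp(-rT) * N(d2) = 1.14408528 * 0.61008493 - 1.2000 * 0.92496443 * 0.55273367 = 0.0845

Answer: Price = 0.0845


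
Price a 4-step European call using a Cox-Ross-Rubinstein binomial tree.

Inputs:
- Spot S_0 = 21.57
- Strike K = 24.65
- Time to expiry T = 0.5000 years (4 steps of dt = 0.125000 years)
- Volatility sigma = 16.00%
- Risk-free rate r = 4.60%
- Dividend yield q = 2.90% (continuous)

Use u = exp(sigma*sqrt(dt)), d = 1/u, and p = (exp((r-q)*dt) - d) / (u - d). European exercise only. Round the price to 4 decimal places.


dt = T/N = 0.125000
u = exp(sigma*sqrt(dt)) = 1.058199; d = 1/u = 0.945002
p = (exp((r-q)*dt) - d) / (u - d) = 0.504654
Discount per step: exp(-r*dt) = 0.994266
Stock lattice S(k, i) with i counting down-moves:
  k=0: S(0,0) = 21.5700
  k=1: S(1,0) = 22.8254; S(1,1) = 20.3837
  k=2: S(2,0) = 24.1538; S(2,1) = 21.5700; S(2,2) = 19.2626
  k=3: S(3,0) = 25.5595; S(3,1) = 22.8254; S(3,2) = 20.3837; S(3,3) = 18.2032
  k=4: S(4,0) = 27.0470; S(4,1) = 24.1538; S(4,2) = 21.5700; S(4,3) = 19.2626; S(4,4) = 17.2021
Terminal payoffs V(N, i) = max(S_T - K, 0):
  V(4,0) = 2.397042; V(4,1) = 0.000000; V(4,2) = 0.000000; V(4,3) = 0.000000; V(4,4) = 0.000000
Backward induction: V(k, i) = exp(-r*dt) * [p * V(k+1, i) + (1-p) * V(k+1, i+1)].
  V(3,0) = exp(-r*dt) * [p*2.397042 + (1-p)*0.000000] = 1.202741
  V(3,1) = exp(-r*dt) * [p*0.000000 + (1-p)*0.000000] = 0.000000
  V(3,2) = exp(-r*dt) * [p*0.000000 + (1-p)*0.000000] = 0.000000
  V(3,3) = exp(-r*dt) * [p*0.000000 + (1-p)*0.000000] = 0.000000
  V(2,0) = exp(-r*dt) * [p*1.202741 + (1-p)*0.000000] = 0.603488
  V(2,1) = exp(-r*dt) * [p*0.000000 + (1-p)*0.000000] = 0.000000
  V(2,2) = exp(-r*dt) * [p*0.000000 + (1-p)*0.000000] = 0.000000
  V(1,0) = exp(-r*dt) * [p*0.603488 + (1-p)*0.000000] = 0.302807
  V(1,1) = exp(-r*dt) * [p*0.000000 + (1-p)*0.000000] = 0.000000
  V(0,0) = exp(-r*dt) * [p*0.302807 + (1-p)*0.000000] = 0.151936

Answer: Price = V(0,0) = 0.1519


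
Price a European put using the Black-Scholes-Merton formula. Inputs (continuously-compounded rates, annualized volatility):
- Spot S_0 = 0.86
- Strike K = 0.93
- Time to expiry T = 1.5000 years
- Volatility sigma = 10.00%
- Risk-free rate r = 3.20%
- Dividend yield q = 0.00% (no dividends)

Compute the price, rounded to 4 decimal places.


d1 = (ln(S/K) + (r - q + 0.5*sigma^2) * T) / (sigma * sqrt(T)) = -0.18577091
d2 = d1 - sigma * sqrt(T) = -0.30824540
exp(-rT) = 0.95313379; exp(-qT) = 1.00000000
P = K * exp(-rT) * N(-d2) - S_0 * exp(-qT) * N(-d1)
N(-d1) = 0.57368779; N(-d2) = 0.62105219
P = 0.9300 * 0.95313379 * 0.62105219 - 0.8600 * 1.00000000 * 0.57368779 = 0.0571

Answer: Price = 0.0571
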